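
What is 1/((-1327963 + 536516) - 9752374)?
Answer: -1/10543821 ≈ -9.4842e-8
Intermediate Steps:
1/((-1327963 + 536516) - 9752374) = 1/(-791447 - 9752374) = 1/(-10543821) = -1/10543821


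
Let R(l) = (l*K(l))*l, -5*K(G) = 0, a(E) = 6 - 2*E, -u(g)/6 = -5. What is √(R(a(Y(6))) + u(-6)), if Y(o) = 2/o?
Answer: √30 ≈ 5.4772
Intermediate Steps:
u(g) = 30 (u(g) = -6*(-5) = 30)
K(G) = 0 (K(G) = -⅕*0 = 0)
R(l) = 0 (R(l) = (l*0)*l = 0*l = 0)
√(R(a(Y(6))) + u(-6)) = √(0 + 30) = √30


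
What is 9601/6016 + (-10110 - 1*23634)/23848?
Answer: 3245093/17933696 ≈ 0.18095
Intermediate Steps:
9601/6016 + (-10110 - 1*23634)/23848 = 9601*(1/6016) + (-10110 - 23634)*(1/23848) = 9601/6016 - 33744*1/23848 = 9601/6016 - 4218/2981 = 3245093/17933696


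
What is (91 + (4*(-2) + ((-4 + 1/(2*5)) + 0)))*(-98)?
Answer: -38759/5 ≈ -7751.8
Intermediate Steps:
(91 + (4*(-2) + ((-4 + 1/(2*5)) + 0)))*(-98) = (91 + (-8 + ((-4 + 1/10) + 0)))*(-98) = (91 + (-8 + ((-4 + 1*(⅒)) + 0)))*(-98) = (91 + (-8 + ((-4 + ⅒) + 0)))*(-98) = (91 + (-8 + (-39/10 + 0)))*(-98) = (91 + (-8 - 39/10))*(-98) = (91 - 119/10)*(-98) = (791/10)*(-98) = -38759/5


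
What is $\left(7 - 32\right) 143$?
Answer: $-3575$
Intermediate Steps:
$\left(7 - 32\right) 143 = \left(-25\right) 143 = -3575$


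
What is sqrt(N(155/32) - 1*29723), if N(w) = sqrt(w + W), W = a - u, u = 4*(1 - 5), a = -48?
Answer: sqrt(-475568 + 2*I*sqrt(1738))/4 ≈ 0.015113 + 172.4*I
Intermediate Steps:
u = -16 (u = 4*(-4) = -16)
W = -32 (W = -48 - 1*(-16) = -48 + 16 = -32)
N(w) = sqrt(-32 + w) (N(w) = sqrt(w - 32) = sqrt(-32 + w))
sqrt(N(155/32) - 1*29723) = sqrt(sqrt(-32 + 155/32) - 1*29723) = sqrt(sqrt(-32 + 155*(1/32)) - 29723) = sqrt(sqrt(-32 + 155/32) - 29723) = sqrt(sqrt(-869/32) - 29723) = sqrt(I*sqrt(1738)/8 - 29723) = sqrt(-29723 + I*sqrt(1738)/8)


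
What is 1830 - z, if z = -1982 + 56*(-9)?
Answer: 4316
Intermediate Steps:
z = -2486 (z = -1982 - 504 = -2486)
1830 - z = 1830 - 1*(-2486) = 1830 + 2486 = 4316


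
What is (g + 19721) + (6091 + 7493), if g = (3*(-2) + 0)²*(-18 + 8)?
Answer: 32945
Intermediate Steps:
g = -360 (g = (-6 + 0)²*(-10) = (-6)²*(-10) = 36*(-10) = -360)
(g + 19721) + (6091 + 7493) = (-360 + 19721) + (6091 + 7493) = 19361 + 13584 = 32945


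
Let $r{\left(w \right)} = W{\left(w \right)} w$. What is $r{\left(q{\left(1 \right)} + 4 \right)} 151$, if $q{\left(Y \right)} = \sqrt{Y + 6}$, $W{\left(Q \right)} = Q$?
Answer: $3473 + 1208 \sqrt{7} \approx 6669.1$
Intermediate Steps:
$q{\left(Y \right)} = \sqrt{6 + Y}$
$r{\left(w \right)} = w^{2}$ ($r{\left(w \right)} = w w = w^{2}$)
$r{\left(q{\left(1 \right)} + 4 \right)} 151 = \left(\sqrt{6 + 1} + 4\right)^{2} \cdot 151 = \left(\sqrt{7} + 4\right)^{2} \cdot 151 = \left(4 + \sqrt{7}\right)^{2} \cdot 151 = 151 \left(4 + \sqrt{7}\right)^{2}$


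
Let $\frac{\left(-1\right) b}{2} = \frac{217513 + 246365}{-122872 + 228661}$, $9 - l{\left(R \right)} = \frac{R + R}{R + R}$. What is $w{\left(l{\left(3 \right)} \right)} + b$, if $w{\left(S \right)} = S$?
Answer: $- \frac{27148}{35263} \approx -0.76987$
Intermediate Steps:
$l{\left(R \right)} = 8$ ($l{\left(R \right)} = 9 - \frac{R + R}{R + R} = 9 - \frac{2 R}{2 R} = 9 - 2 R \frac{1}{2 R} = 9 - 1 = 8$)
$b = - \frac{309252}{35263}$ ($b = - 2 \frac{217513 + 246365}{-122872 + 228661} = - 2 \cdot \frac{463878}{105789} = - 2 \cdot 463878 \cdot \frac{1}{105789} = \left(-2\right) \frac{154626}{35263} = - \frac{309252}{35263} \approx -8.7699$)
$w{\left(l{\left(3 \right)} \right)} + b = 8 - \frac{309252}{35263} = - \frac{27148}{35263}$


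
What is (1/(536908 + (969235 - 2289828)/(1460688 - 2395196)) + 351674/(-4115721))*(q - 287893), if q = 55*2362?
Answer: 9291887395623235529350/688349044236611299 ≈ 13499.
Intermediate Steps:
q = 129910
(1/(536908 + (969235 - 2289828)/(1460688 - 2395196)) + 351674/(-4115721))*(q - 287893) = (1/(536908 + (969235 - 2289828)/(1460688 - 2395196)) + 351674/(-4115721))*(129910 - 287893) = (1/(536908 - 1320593/(-934508)) + 351674*(-1/4115721))*(-157983) = (1/(536908 - 1320593*(-1/934508)) - 351674/4115721)*(-157983) = (1/(536908 + 1320593/934508) - 351674/4115721)*(-157983) = (1/(501746141857/934508) - 351674/4115721)*(-157983) = (934508/501746141857 - 351674/4115721)*(-157983) = -176447226517218350/2065047132709833897*(-157983) = 9291887395623235529350/688349044236611299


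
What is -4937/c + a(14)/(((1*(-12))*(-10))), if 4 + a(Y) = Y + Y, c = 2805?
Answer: -4376/2805 ≈ -1.5601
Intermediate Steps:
a(Y) = -4 + 2*Y (a(Y) = -4 + (Y + Y) = -4 + 2*Y)
-4937/c + a(14)/(((1*(-12))*(-10))) = -4937/2805 + (-4 + 2*14)/(((1*(-12))*(-10))) = -4937*1/2805 + (-4 + 28)/((-12*(-10))) = -4937/2805 + 24/120 = -4937/2805 + 24*(1/120) = -4937/2805 + ⅕ = -4376/2805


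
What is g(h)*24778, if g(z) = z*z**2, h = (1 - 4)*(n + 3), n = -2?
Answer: -669006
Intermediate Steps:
h = -3 (h = (1 - 4)*(-2 + 3) = -3*1 = -3)
g(z) = z**3
g(h)*24778 = (-3)**3*24778 = -27*24778 = -669006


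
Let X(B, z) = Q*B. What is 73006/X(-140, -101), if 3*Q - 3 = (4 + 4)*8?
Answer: -109509/4690 ≈ -23.349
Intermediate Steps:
Q = 67/3 (Q = 1 + ((4 + 4)*8)/3 = 1 + (8*8)/3 = 1 + (⅓)*64 = 1 + 64/3 = 67/3 ≈ 22.333)
X(B, z) = 67*B/3
73006/X(-140, -101) = 73006/(((67/3)*(-140))) = 73006/(-9380/3) = 73006*(-3/9380) = -109509/4690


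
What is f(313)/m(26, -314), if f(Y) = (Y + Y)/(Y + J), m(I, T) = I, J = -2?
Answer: 313/4043 ≈ 0.077418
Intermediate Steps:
f(Y) = 2*Y/(-2 + Y) (f(Y) = (Y + Y)/(Y - 2) = (2*Y)/(-2 + Y) = 2*Y/(-2 + Y))
f(313)/m(26, -314) = (2*313/(-2 + 313))/26 = (2*313/311)*(1/26) = (2*313*(1/311))*(1/26) = (626/311)*(1/26) = 313/4043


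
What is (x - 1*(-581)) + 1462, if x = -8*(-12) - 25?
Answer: 2114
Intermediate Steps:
x = 71 (x = 96 - 25 = 71)
(x - 1*(-581)) + 1462 = (71 - 1*(-581)) + 1462 = (71 + 581) + 1462 = 652 + 1462 = 2114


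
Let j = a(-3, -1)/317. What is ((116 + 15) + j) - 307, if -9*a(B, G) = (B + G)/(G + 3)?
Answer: -502126/2853 ≈ -176.00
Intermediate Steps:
a(B, G) = -(B + G)/(9*(3 + G)) (a(B, G) = -(B + G)/(9*(G + 3)) = -(B + G)/(9*(3 + G)))
j = 2/2853 (j = ((-1*(-3) - 1*(-1))/(9*(3 - 1)))/317 = ((⅑)*(3 + 1)/2)*(1/317) = ((⅑)*(½)*4)*(1/317) = (2/9)*(1/317) = 2/2853 ≈ 0.00070102)
((116 + 15) + j) - 307 = ((116 + 15) + 2/2853) - 307 = (131 + 2/2853) - 307 = 373745/2853 - 307 = -502126/2853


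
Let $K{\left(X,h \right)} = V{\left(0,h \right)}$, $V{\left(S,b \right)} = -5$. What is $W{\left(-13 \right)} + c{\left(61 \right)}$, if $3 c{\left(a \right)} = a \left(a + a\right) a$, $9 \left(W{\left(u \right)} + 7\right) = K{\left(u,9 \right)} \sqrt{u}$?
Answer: $\frac{453941}{3} - \frac{5 i \sqrt{13}}{9} \approx 1.5131 \cdot 10^{5} - 2.0031 i$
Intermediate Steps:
$K{\left(X,h \right)} = -5$
$W{\left(u \right)} = -7 - \frac{5 \sqrt{u}}{9}$ ($W{\left(u \right)} = -7 + \frac{\left(-5\right) \sqrt{u}}{9} = -7 - \frac{5 \sqrt{u}}{9}$)
$c{\left(a \right)} = \frac{2 a^{3}}{3}$ ($c{\left(a \right)} = \frac{a \left(a + a\right) a}{3} = \frac{a 2 a a}{3} = \frac{a 2 a^{2}}{3} = \frac{2 a^{3}}{3}$)
$W{\left(-13 \right)} + c{\left(61 \right)} = \left(-7 - \frac{5 \sqrt{-13}}{9}\right) + \frac{2 \cdot 61^{3}}{3} = \left(-7 - \frac{5 i \sqrt{13}}{9}\right) + \frac{2}{3} \cdot 226981 = \left(-7 - \frac{5 i \sqrt{13}}{9}\right) + \frac{453962}{3} = \frac{453941}{3} - \frac{5 i \sqrt{13}}{9}$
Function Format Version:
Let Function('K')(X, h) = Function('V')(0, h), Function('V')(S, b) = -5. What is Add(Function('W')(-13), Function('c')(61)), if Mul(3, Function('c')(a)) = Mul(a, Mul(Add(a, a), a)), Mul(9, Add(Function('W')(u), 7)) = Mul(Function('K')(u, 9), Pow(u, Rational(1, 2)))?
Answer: Add(Rational(453941, 3), Mul(Rational(-5, 9), I, Pow(13, Rational(1, 2)))) ≈ Add(1.5131e+5, Mul(-2.0031, I))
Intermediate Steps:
Function('K')(X, h) = -5
Function('W')(u) = Add(-7, Mul(Rational(-5, 9), Pow(u, Rational(1, 2)))) (Function('W')(u) = Add(-7, Mul(Rational(1, 9), Mul(-5, Pow(u, Rational(1, 2))))) = Add(-7, Mul(Rational(-5, 9), Pow(u, Rational(1, 2)))))
Function('c')(a) = Mul(Rational(2, 3), Pow(a, 3)) (Function('c')(a) = Mul(Rational(1, 3), Mul(a, Mul(Add(a, a), a))) = Mul(Rational(1, 3), Mul(a, Mul(Mul(2, a), a))) = Mul(Rational(1, 3), Mul(a, Mul(2, Pow(a, 2)))) = Mul(Rational(1, 3), Mul(2, Pow(a, 3))) = Mul(Rational(2, 3), Pow(a, 3)))
Add(Function('W')(-13), Function('c')(61)) = Add(Add(-7, Mul(Rational(-5, 9), Pow(-13, Rational(1, 2)))), Mul(Rational(2, 3), Pow(61, 3))) = Add(Add(-7, Mul(Rational(-5, 9), Mul(I, Pow(13, Rational(1, 2))))), Mul(Rational(2, 3), 226981)) = Add(Add(-7, Mul(Rational(-5, 9), I, Pow(13, Rational(1, 2)))), Rational(453962, 3)) = Add(Rational(453941, 3), Mul(Rational(-5, 9), I, Pow(13, Rational(1, 2))))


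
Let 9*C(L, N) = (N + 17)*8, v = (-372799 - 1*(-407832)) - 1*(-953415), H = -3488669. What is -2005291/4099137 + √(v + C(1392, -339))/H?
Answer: -2005291/4099137 - 52*√3289/10466007 ≈ -0.48948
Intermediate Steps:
v = 988448 (v = (-372799 + 407832) + 953415 = 35033 + 953415 = 988448)
C(L, N) = 136/9 + 8*N/9 (C(L, N) = ((N + 17)*8)/9 = ((17 + N)*8)/9 = (136 + 8*N)/9 = 136/9 + 8*N/9)
-2005291/4099137 + √(v + C(1392, -339))/H = -2005291/4099137 + √(988448 + (136/9 + (8/9)*(-339)))/(-3488669) = -2005291*1/4099137 + √(988448 + (136/9 - 904/3))*(-1/3488669) = -2005291/4099137 + √(988448 - 2576/9)*(-1/3488669) = -2005291/4099137 + √(8893456/9)*(-1/3488669) = -2005291/4099137 + (52*√3289/3)*(-1/3488669) = -2005291/4099137 - 52*√3289/10466007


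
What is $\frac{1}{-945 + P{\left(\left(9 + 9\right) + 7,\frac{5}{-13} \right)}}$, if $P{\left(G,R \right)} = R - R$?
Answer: $- \frac{1}{945} \approx -0.0010582$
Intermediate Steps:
$P{\left(G,R \right)} = 0$
$\frac{1}{-945 + P{\left(\left(9 + 9\right) + 7,\frac{5}{-13} \right)}} = \frac{1}{-945 + 0} = \frac{1}{-945} = - \frac{1}{945}$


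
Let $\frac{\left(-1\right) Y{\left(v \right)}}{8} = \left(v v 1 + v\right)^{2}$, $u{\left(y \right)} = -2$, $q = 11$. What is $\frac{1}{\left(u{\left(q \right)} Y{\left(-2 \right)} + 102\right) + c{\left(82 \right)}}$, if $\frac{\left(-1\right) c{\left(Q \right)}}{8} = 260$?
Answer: $- \frac{1}{1914} \approx -0.00052247$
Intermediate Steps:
$c{\left(Q \right)} = -2080$ ($c{\left(Q \right)} = \left(-8\right) 260 = -2080$)
$Y{\left(v \right)} = - 8 \left(v + v^{2}\right)^{2}$ ($Y{\left(v \right)} = - 8 \left(v v 1 + v\right)^{2} = - 8 \left(v^{2} \cdot 1 + v\right)^{2} = - 8 \left(v^{2} + v\right)^{2} = - 8 \left(v + v^{2}\right)^{2}$)
$\frac{1}{\left(u{\left(q \right)} Y{\left(-2 \right)} + 102\right) + c{\left(82 \right)}} = \frac{1}{\left(- 2 \left(- 8 \left(-2\right)^{2} \left(1 - 2\right)^{2}\right) + 102\right) - 2080} = \frac{1}{\left(- 2 \left(\left(-8\right) 4 \left(-1\right)^{2}\right) + 102\right) - 2080} = \frac{1}{\left(- 2 \left(\left(-8\right) 4 \cdot 1\right) + 102\right) - 2080} = \frac{1}{\left(\left(-2\right) \left(-32\right) + 102\right) - 2080} = \frac{1}{\left(64 + 102\right) - 2080} = \frac{1}{166 - 2080} = \frac{1}{-1914} = - \frac{1}{1914}$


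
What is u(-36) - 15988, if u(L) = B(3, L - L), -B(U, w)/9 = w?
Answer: -15988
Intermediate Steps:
B(U, w) = -9*w
u(L) = 0 (u(L) = -9*(L - L) = -9*0 = 0)
u(-36) - 15988 = 0 - 15988 = -15988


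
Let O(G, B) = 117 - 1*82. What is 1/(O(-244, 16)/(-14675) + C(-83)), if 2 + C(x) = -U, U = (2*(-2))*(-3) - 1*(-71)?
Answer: -2935/249482 ≈ -0.011764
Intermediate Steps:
O(G, B) = 35 (O(G, B) = 117 - 82 = 35)
U = 83 (U = -4*(-3) + 71 = 12 + 71 = 83)
C(x) = -85 (C(x) = -2 - 1*83 = -2 - 83 = -85)
1/(O(-244, 16)/(-14675) + C(-83)) = 1/(35/(-14675) - 85) = 1/(35*(-1/14675) - 85) = 1/(-7/2935 - 85) = 1/(-249482/2935) = -2935/249482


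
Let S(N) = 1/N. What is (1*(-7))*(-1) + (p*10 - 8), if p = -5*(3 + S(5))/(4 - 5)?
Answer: 159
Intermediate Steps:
S(N) = 1/N
p = 16 (p = -5*(3 + 1/5)/(4 - 5) = -5*(3 + ⅕)/(-1) = -16*(-1) = -5*(-16/5) = 16)
(1*(-7))*(-1) + (p*10 - 8) = (1*(-7))*(-1) + (16*10 - 8) = -7*(-1) + (160 - 8) = 7 + 152 = 159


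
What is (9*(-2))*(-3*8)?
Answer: 432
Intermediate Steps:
(9*(-2))*(-3*8) = -18*(-24) = 432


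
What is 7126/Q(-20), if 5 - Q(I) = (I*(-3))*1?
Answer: -7126/55 ≈ -129.56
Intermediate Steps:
Q(I) = 5 + 3*I (Q(I) = 5 - I*(-3) = 5 - (-3*I) = 5 - (-3)*I = 5 + 3*I)
7126/Q(-20) = 7126/(5 + 3*(-20)) = 7126/(5 - 60) = 7126/(-55) = 7126*(-1/55) = -7126/55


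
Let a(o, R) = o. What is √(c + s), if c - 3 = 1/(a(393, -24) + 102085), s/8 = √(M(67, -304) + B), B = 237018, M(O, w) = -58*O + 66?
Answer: √(31505323930 + 84013923872*√233198)/102478 ≈ 62.179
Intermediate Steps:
M(O, w) = 66 - 58*O
s = 8*√233198 (s = 8*√((66 - 58*67) + 237018) = 8*√((66 - 3886) + 237018) = 8*√(-3820 + 237018) = 8*√233198 ≈ 3863.2)
c = 307435/102478 (c = 3 + 1/(393 + 102085) = 3 + 1/102478 = 307435/102478 ≈ 3.0000)
√(c + s) = √(307435/102478 + 8*√233198)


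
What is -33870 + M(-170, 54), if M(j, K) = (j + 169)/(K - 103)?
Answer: -1659629/49 ≈ -33870.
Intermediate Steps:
M(j, K) = (169 + j)/(-103 + K)
-33870 + M(-170, 54) = -33870 + (169 - 170)/(-103 + 54) = -33870 - 1/(-49) = -33870 - 1/49*(-1) = -33870 + 1/49 = -1659629/49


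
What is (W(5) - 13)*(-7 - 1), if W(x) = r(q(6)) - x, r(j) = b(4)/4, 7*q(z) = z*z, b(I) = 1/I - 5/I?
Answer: 146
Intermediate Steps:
b(I) = -4/I (b(I) = 1/I - 5/I = -4/I)
q(z) = z**2/7 (q(z) = (z*z)/7 = z**2/7)
r(j) = -1/4 (r(j) = -4/4/4 = -4*1/4*(1/4) = -1*1/4 = -1/4)
W(x) = -1/4 - x
(W(5) - 13)*(-7 - 1) = ((-1/4 - 1*5) - 13)*(-7 - 1) = ((-1/4 - 5) - 13)*(-8) = (-21/4 - 13)*(-8) = -73/4*(-8) = 146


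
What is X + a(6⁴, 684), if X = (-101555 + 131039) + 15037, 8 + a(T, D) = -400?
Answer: 44113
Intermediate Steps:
a(T, D) = -408 (a(T, D) = -8 - 400 = -408)
X = 44521 (X = 29484 + 15037 = 44521)
X + a(6⁴, 684) = 44521 - 408 = 44113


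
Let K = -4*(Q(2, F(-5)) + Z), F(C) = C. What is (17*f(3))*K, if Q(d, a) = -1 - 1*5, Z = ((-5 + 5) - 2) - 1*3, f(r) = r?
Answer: 2244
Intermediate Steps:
Z = -5 (Z = (0 - 2) - 3 = -2 - 3 = -5)
Q(d, a) = -6 (Q(d, a) = -1 - 5 = -6)
K = 44 (K = -4*(-6 - 5) = -4*(-11) = 44)
(17*f(3))*K = (17*3)*44 = 51*44 = 2244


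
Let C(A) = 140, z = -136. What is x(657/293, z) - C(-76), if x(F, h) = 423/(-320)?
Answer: -45223/320 ≈ -141.32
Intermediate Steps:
x(F, h) = -423/320 (x(F, h) = 423*(-1/320) = -423/320)
x(657/293, z) - C(-76) = -423/320 - 1*140 = -423/320 - 140 = -45223/320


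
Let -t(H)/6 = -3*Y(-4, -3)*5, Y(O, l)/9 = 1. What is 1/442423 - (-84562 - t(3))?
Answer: 37770536357/442423 ≈ 85372.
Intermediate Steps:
Y(O, l) = 9 (Y(O, l) = 9*1 = 9)
t(H) = 810 (t(H) = -6*(-3*9)*5 = -(-162)*5 = -6*(-135) = 810)
1/442423 - (-84562 - t(3)) = 1/442423 - (-84562 - 1*810) = 1/442423 - (-84562 - 810) = 1/442423 - 1*(-85372) = 1/442423 + 85372 = 37770536357/442423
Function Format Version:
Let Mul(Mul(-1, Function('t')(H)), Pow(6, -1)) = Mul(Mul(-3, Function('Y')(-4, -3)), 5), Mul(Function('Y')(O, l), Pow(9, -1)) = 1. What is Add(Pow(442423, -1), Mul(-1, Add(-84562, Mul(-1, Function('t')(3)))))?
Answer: Rational(37770536357, 442423) ≈ 85372.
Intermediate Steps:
Function('Y')(O, l) = 9 (Function('Y')(O, l) = Mul(9, 1) = 9)
Function('t')(H) = 810 (Function('t')(H) = Mul(-6, Mul(Mul(-3, 9), 5)) = Mul(-6, Mul(-27, 5)) = Mul(-6, -135) = 810)
Add(Pow(442423, -1), Mul(-1, Add(-84562, Mul(-1, Function('t')(3))))) = Add(Pow(442423, -1), Mul(-1, Add(-84562, Mul(-1, 810)))) = Add(Rational(1, 442423), Mul(-1, Add(-84562, -810))) = Add(Rational(1, 442423), Mul(-1, -85372)) = Add(Rational(1, 442423), 85372) = Rational(37770536357, 442423)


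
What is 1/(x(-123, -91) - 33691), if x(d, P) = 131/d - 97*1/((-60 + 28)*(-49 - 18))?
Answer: -263712/8885013787 ≈ -2.9681e-5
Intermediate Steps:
x(d, P) = -97/2144 + 131/d (x(d, P) = 131/d - 97/((-67*(-32))) = 131/d - 97/2144 = -97/2144 + 131/d)
1/(x(-123, -91) - 33691) = 1/((-97/2144 + 131/(-123)) - 33691) = 1/((-97/2144 + 131*(-1/123)) - 33691) = 1/((-97/2144 - 131/123) - 33691) = 1/(-292795/263712 - 33691) = 1/(-8885013787/263712) = -263712/8885013787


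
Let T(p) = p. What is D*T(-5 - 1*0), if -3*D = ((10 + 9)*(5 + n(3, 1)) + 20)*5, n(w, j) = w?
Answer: 4300/3 ≈ 1433.3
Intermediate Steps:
D = -860/3 (D = -((10 + 9)*(5 + 3) + 20)*5/3 = -(19*8 + 20)*5/3 = -(152 + 20)*5/3 = -172*5/3 = -⅓*860 = -860/3 ≈ -286.67)
D*T(-5 - 1*0) = -860*(-5 - 1*0)/3 = -860*(-5 + 0)/3 = -860/3*(-5) = 4300/3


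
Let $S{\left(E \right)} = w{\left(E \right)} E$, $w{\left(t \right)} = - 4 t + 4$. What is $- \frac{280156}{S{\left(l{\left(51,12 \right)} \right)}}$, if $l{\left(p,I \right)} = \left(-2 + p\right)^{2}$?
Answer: $\frac{70039}{5762400} \approx 0.012154$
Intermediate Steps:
$w{\left(t \right)} = 4 - 4 t$
$S{\left(E \right)} = E \left(4 - 4 E\right)$ ($S{\left(E \right)} = \left(4 - 4 E\right) E = E \left(4 - 4 E\right)$)
$- \frac{280156}{S{\left(l{\left(51,12 \right)} \right)}} = - \frac{280156}{4 \left(-2 + 51\right)^{2} \left(1 - \left(-2 + 51\right)^{2}\right)} = - \frac{280156}{4 \cdot 49^{2} \left(1 - 49^{2}\right)} = - \frac{280156}{4 \cdot 2401 \left(1 - 2401\right)} = - \frac{280156}{4 \cdot 2401 \left(-2400\right)} = - \frac{280156}{-23049600} = \left(-280156\right) \left(- \frac{1}{23049600}\right) = \frac{70039}{5762400}$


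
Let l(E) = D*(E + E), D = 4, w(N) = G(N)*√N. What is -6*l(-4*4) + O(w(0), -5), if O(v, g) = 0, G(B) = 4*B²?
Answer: 768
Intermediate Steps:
w(N) = 4*N^(5/2) (w(N) = (4*N²)*√N = 4*N^(5/2))
l(E) = 8*E (l(E) = 4*(E + E) = 4*(2*E) = 8*E)
-6*l(-4*4) + O(w(0), -5) = -48*(-4*4) + 0 = -48*(-16) + 0 = -6*(-128) + 0 = 768 + 0 = 768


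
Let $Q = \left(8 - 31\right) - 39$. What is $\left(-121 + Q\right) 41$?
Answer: $-7503$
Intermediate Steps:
$Q = -62$ ($Q = -23 - 39 = -62$)
$\left(-121 + Q\right) 41 = \left(-121 - 62\right) 41 = \left(-183\right) 41 = -7503$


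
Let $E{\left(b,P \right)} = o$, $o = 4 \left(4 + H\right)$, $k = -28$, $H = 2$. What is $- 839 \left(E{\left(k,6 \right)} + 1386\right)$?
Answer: $-1182990$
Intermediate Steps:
$o = 24$ ($o = 4 \left(4 + 2\right) = 4 \cdot 6 = 24$)
$E{\left(b,P \right)} = 24$
$- 839 \left(E{\left(k,6 \right)} + 1386\right) = - 839 \left(24 + 1386\right) = \left(-839\right) 1410 = -1182990$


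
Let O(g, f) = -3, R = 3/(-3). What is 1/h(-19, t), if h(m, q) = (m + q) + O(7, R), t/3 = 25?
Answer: 1/53 ≈ 0.018868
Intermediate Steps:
R = -1 (R = 3*(-1/3) = -1)
t = 75 (t = 3*25 = 75)
h(m, q) = -3 + m + q (h(m, q) = (m + q) - 3 = -3 + m + q)
1/h(-19, t) = 1/(-3 - 19 + 75) = 1/53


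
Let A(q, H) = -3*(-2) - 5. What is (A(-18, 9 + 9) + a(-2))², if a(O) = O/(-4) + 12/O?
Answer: 81/4 ≈ 20.250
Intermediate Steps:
a(O) = 12/O - O/4 (a(O) = O*(-¼) + 12/O = -O/4 + 12/O = 12/O - O/4)
A(q, H) = 1 (A(q, H) = 6 - 5 = 1)
(A(-18, 9 + 9) + a(-2))² = (1 + (12/(-2) - ¼*(-2)))² = (1 + (12*(-½) + ½))² = (1 + (-6 + ½))² = (1 - 11/2)² = (-9/2)² = 81/4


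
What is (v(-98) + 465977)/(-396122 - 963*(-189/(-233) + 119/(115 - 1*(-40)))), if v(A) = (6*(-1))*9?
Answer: -16826809145/14360858216 ≈ -1.1717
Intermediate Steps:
v(A) = -54 (v(A) = -6*9 = -54)
(v(-98) + 465977)/(-396122 - 963*(-189/(-233) + 119/(115 - 1*(-40)))) = (-54 + 465977)/(-396122 - 963*(-189/(-233) + 119/(115 - 1*(-40)))) = 465923/(-396122 - 963*(-189*(-1/233) + 119/(115 + 40))) = 465923/(-396122 - 963*(189/233 + 119/155)) = 465923/(-396122 - 963*57022/36115) = 465923/(-396122 - 54912186/36115) = 465923/(-14360858216/36115) = 465923*(-36115/14360858216) = -16826809145/14360858216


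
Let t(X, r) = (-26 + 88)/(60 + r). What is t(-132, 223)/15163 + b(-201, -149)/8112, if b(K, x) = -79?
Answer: -338496247/34809638448 ≈ -0.0097242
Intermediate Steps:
t(X, r) = 62/(60 + r)
t(-132, 223)/15163 + b(-201, -149)/8112 = (62/(60 + 223))/15163 - 79/8112 = (62/283)*(1/15163) - 79*1/8112 = (62*(1/283))*(1/15163) - 79/8112 = (62/283)*(1/15163) - 79/8112 = 62/4291129 - 79/8112 = -338496247/34809638448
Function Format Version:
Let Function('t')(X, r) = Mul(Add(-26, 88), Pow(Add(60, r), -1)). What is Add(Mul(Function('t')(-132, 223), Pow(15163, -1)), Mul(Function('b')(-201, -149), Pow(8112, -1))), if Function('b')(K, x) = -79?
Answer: Rational(-338496247, 34809638448) ≈ -0.0097242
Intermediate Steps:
Function('t')(X, r) = Mul(62, Pow(Add(60, r), -1))
Add(Mul(Function('t')(-132, 223), Pow(15163, -1)), Mul(Function('b')(-201, -149), Pow(8112, -1))) = Add(Mul(Mul(62, Pow(Add(60, 223), -1)), Pow(15163, -1)), Mul(-79, Pow(8112, -1))) = Add(Mul(Mul(62, Pow(283, -1)), Rational(1, 15163)), Mul(-79, Rational(1, 8112))) = Add(Mul(Mul(62, Rational(1, 283)), Rational(1, 15163)), Rational(-79, 8112)) = Add(Mul(Rational(62, 283), Rational(1, 15163)), Rational(-79, 8112)) = Add(Rational(62, 4291129), Rational(-79, 8112)) = Rational(-338496247, 34809638448)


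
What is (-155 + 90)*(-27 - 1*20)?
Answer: 3055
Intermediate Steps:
(-155 + 90)*(-27 - 1*20) = -65*(-27 - 20) = -65*(-47) = 3055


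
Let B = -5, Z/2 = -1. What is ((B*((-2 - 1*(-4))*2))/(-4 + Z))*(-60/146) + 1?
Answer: -27/73 ≈ -0.36986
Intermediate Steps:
Z = -2 (Z = 2*(-1) = -2)
((B*((-2 - 1*(-4))*2))/(-4 + Z))*(-60/146) + 1 = ((-5*(-2 - 1*(-4))*2)/(-4 - 2))*(-60/146) + 1 = (-5*(-2 + 4)*2/(-6))*(-60*1/146) + 1 = (-10*2*(-⅙))*(-30/73) + 1 = (-5*4*(-⅙))*(-30/73) + 1 = -20*(-⅙)*(-30/73) + 1 = (10/3)*(-30/73) + 1 = -100/73 + 1 = -27/73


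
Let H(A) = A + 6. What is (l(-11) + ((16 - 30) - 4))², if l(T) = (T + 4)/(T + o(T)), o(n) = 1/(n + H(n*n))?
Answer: 490091044/1625625 ≈ 301.48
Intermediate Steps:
H(A) = 6 + A
o(n) = 1/(6 + n + n²) (o(n) = 1/(n + (6 + n*n)) = 1/(n + (6 + n²)) = 1/(6 + n + n²))
l(T) = (4 + T)/(T + 1/(6 + T + T²)) (l(T) = (T + 4)/(T + 1/(6 + T + T²)) = (4 + T)/(T + 1/(6 + T + T²)))
(l(-11) + ((16 - 30) - 4))² = ((4 - 11)*(6 - 11 + (-11)²)/(1 - 11*(6 - 11 + (-11)²)) + ((16 - 30) - 4))² = (-7*(6 - 11 + 121)/(1 - 11*(6 - 11 + 121)) + (-14 - 4))² = (-7*116/(1 - 11*116) - 18)² = (-7*116/(1 - 1276) - 18)² = (-7*116/(-1275) - 18)² = (-1/1275*(-7)*116 - 18)² = (812/1275 - 18)² = (-22138/1275)² = 490091044/1625625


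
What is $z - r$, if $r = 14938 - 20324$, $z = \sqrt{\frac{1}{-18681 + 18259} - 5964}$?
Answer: $5386 + \frac{i \sqrt{1062093398}}{422} \approx 5386.0 + 77.227 i$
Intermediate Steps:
$z = \frac{i \sqrt{1062093398}}{422}$ ($z = \sqrt{\frac{1}{-422} - 5964} = \sqrt{- \frac{1}{422} - 5964} = \sqrt{- \frac{2516809}{422}} = \frac{i \sqrt{1062093398}}{422} \approx 77.227 i$)
$r = -5386$ ($r = 14938 - 20324 = -5386$)
$z - r = \frac{i \sqrt{1062093398}}{422} - -5386 = \frac{i \sqrt{1062093398}}{422} + 5386 = 5386 + \frac{i \sqrt{1062093398}}{422}$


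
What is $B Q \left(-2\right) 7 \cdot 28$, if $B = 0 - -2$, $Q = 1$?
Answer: $-784$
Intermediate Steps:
$B = 2$ ($B = 0 + 2 = 2$)
$B Q \left(-2\right) 7 \cdot 28 = 2 \cdot 1 \left(-2\right) 7 \cdot 28 = 2 \left(-2\right) 7 \cdot 28 = \left(-4\right) 7 \cdot 28 = \left(-28\right) 28 = -784$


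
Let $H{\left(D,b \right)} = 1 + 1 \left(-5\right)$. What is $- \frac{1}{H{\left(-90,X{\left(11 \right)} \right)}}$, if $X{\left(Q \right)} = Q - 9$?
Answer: $\frac{1}{4} \approx 0.25$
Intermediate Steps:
$X{\left(Q \right)} = -9 + Q$ ($X{\left(Q \right)} = Q - 9 = -9 + Q$)
$H{\left(D,b \right)} = -4$ ($H{\left(D,b \right)} = 1 - 5 = -4$)
$- \frac{1}{H{\left(-90,X{\left(11 \right)} \right)}} = - \frac{1}{-4} = \left(-1\right) \left(- \frac{1}{4}\right) = \frac{1}{4}$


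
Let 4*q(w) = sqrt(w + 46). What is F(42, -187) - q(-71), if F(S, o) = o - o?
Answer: -5*I/4 ≈ -1.25*I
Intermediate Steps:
F(S, o) = 0
q(w) = sqrt(46 + w)/4 (q(w) = sqrt(w + 46)/4 = sqrt(46 + w)/4)
F(42, -187) - q(-71) = 0 - sqrt(46 - 71)/4 = 0 - sqrt(-25)/4 = 0 - 5*I/4 = -5*I/4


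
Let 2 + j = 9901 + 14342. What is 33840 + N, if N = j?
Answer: 58081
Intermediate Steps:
j = 24241 (j = -2 + (9901 + 14342) = -2 + 24243 = 24241)
N = 24241
33840 + N = 33840 + 24241 = 58081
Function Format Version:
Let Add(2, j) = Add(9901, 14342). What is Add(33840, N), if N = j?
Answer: 58081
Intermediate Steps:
j = 24241 (j = Add(-2, Add(9901, 14342)) = Add(-2, 24243) = 24241)
N = 24241
Add(33840, N) = Add(33840, 24241) = 58081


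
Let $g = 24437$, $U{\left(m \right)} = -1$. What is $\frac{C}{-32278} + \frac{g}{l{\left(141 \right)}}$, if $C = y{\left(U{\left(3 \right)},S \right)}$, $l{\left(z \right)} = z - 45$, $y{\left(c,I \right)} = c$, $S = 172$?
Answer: $\frac{394388791}{1549344} \approx 254.55$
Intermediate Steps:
$l{\left(z \right)} = -45 + z$ ($l{\left(z \right)} = z - 45 = -45 + z$)
$C = -1$
$\frac{C}{-32278} + \frac{g}{l{\left(141 \right)}} = - \frac{1}{-32278} + \frac{24437}{-45 + 141} = \left(-1\right) \left(- \frac{1}{32278}\right) + \frac{24437}{96} = \frac{1}{32278} + 24437 \cdot \frac{1}{96} = \frac{1}{32278} + \frac{24437}{96} = \frac{394388791}{1549344}$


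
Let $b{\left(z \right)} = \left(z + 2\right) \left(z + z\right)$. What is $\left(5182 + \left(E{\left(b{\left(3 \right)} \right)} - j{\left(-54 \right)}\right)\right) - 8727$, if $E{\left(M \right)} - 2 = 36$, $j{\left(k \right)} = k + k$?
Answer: $-3399$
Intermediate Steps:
$j{\left(k \right)} = 2 k$
$b{\left(z \right)} = 2 z \left(2 + z\right)$ ($b{\left(z \right)} = \left(2 + z\right) 2 z = 2 z \left(2 + z\right)$)
$E{\left(M \right)} = 38$ ($E{\left(M \right)} = 2 + 36 = 38$)
$\left(5182 + \left(E{\left(b{\left(3 \right)} \right)} - j{\left(-54 \right)}\right)\right) - 8727 = \left(5182 - \left(-38 + 2 \left(-54\right)\right)\right) - 8727 = \left(5182 + \left(38 - -108\right)\right) - 8727 = \left(5182 + \left(38 + 108\right)\right) - 8727 = \left(5182 + 146\right) - 8727 = 5328 - 8727 = -3399$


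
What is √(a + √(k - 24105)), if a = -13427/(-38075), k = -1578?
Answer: √(20449321 + 57988225*I*√25683)/7615 ≈ 8.9614 + 8.9417*I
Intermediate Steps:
a = 13427/38075 (a = -13427*(-1/38075) = 13427/38075 ≈ 0.35265)
√(a + √(k - 24105)) = √(13427/38075 + √(-1578 - 24105)) = √(13427/38075 + √(-25683)) = √(13427/38075 + I*√25683)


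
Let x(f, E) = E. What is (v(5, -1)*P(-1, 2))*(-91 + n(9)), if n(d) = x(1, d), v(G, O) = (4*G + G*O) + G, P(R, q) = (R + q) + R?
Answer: 0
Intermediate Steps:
P(R, q) = q + 2*R
v(G, O) = 5*G + G*O
n(d) = d
(v(5, -1)*P(-1, 2))*(-91 + n(9)) = ((5*(5 - 1))*(2 + 2*(-1)))*(-91 + 9) = ((5*4)*(2 - 2))*(-82) = (20*0)*(-82) = 0*(-82) = 0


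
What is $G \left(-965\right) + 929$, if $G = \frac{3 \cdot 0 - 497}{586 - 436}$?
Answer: $\frac{123791}{30} \approx 4126.4$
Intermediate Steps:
$G = - \frac{497}{150}$ ($G = \frac{0 - 497}{150} = \left(-497\right) \frac{1}{150} = - \frac{497}{150} \approx -3.3133$)
$G \left(-965\right) + 929 = \left(- \frac{497}{150}\right) \left(-965\right) + 929 = \frac{95921}{30} + 929 = \frac{123791}{30}$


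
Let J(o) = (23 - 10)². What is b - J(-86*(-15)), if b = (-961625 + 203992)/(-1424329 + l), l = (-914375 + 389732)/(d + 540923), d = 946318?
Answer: -395204283485/2345870444 ≈ -168.47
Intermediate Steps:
l = -581/1647 (l = (-914375 + 389732)/(946318 + 540923) = -524643/1487241 = -524643*1/1487241 = -581/1647 ≈ -0.35276)
J(o) = 169 (J(o) = 13² = 169)
b = 1247821551/2345870444 (b = (-961625 + 203992)/(-1424329 - 581/1647) = -757633/(-2345870444/1647) = -757633*(-1647/2345870444) = 1247821551/2345870444 ≈ 0.53192)
b - J(-86*(-15)) = 1247821551/2345870444 - 1*169 = 1247821551/2345870444 - 169 = -395204283485/2345870444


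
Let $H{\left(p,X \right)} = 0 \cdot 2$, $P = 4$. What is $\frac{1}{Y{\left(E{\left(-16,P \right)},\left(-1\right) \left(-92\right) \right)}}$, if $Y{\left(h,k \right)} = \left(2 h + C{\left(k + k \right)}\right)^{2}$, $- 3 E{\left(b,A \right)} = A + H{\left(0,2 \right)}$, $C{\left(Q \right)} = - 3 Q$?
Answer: $\frac{9}{2768896} \approx 3.2504 \cdot 10^{-6}$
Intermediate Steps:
$H{\left(p,X \right)} = 0$
$E{\left(b,A \right)} = - \frac{A}{3}$ ($E{\left(b,A \right)} = - \frac{A + 0}{3} = - \frac{A}{3}$)
$Y{\left(h,k \right)} = \left(- 6 k + 2 h\right)^{2}$ ($Y{\left(h,k \right)} = \left(2 h - 3 \left(k + k\right)\right)^{2} = \left(2 h - 3 \cdot 2 k\right)^{2} = \left(2 h - 6 k\right)^{2} = \left(- 6 k + 2 h\right)^{2}$)
$\frac{1}{Y{\left(E{\left(-16,P \right)},\left(-1\right) \left(-92\right) \right)}} = \frac{1}{4 \left(\left(- \frac{1}{3}\right) 4 - 3 \left(\left(-1\right) \left(-92\right)\right)\right)^{2}} = \frac{1}{4 \left(- \frac{4}{3} - 276\right)^{2}} = \frac{1}{4 \left(- \frac{832}{3}\right)^{2}} = \frac{1}{4 \cdot \frac{692224}{9}} = \frac{1}{\frac{2768896}{9}} = \frac{9}{2768896}$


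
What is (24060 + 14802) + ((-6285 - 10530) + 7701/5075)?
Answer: 111896226/5075 ≈ 22049.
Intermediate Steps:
(24060 + 14802) + ((-6285 - 10530) + 7701/5075) = 38862 + (-16815 + 7701*(1/5075)) = 38862 + (-16815 + 7701/5075) = 38862 - 85328424/5075 = 111896226/5075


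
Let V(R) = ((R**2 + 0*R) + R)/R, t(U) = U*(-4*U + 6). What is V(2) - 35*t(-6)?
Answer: 6303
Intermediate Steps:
t(U) = U*(6 - 4*U)
V(R) = (R + R**2)/R (V(R) = ((R**2 + 0) + R)/R = (R**2 + R)/R = (R + R**2)/R)
V(2) - 35*t(-6) = (1 + 2) - 70*(-6)*(3 - 2*(-6)) = 3 - 70*(-6)*(3 + 12) = 3 - 70*(-6)*15 = 3 - 35*(-180) = 3 + 6300 = 6303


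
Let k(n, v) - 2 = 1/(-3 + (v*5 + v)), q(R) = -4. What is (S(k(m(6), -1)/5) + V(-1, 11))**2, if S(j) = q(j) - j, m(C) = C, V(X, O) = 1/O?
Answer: 4502884/245025 ≈ 18.377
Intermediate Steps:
k(n, v) = 2 + 1/(-3 + 6*v) (k(n, v) = 2 + 1/(-3 + (v*5 + v)) = 2 + 1/(-3 + (5*v + v)) = 2 + 1/(-3 + 6*v))
S(j) = -4 - j
(S(k(m(6), -1)/5) + V(-1, 11))**2 = ((-4 - (-5 + 12*(-1))/(3*(-1 + 2*(-1)))/5) + 1/11)**2 = ((-4 - (-5 - 12)/(3*(-1 - 2))/5) + 1/11)**2 = ((-4 - (1/3)*(-17)/(-3)/5) + 1/11)**2 = ((-4 - (1/3)*(-1/3)*(-17)/5) + 1/11)**2 = ((-4 - 17/(9*5)) + 1/11)**2 = ((-4 - 1*17/45) + 1/11)**2 = ((-4 - 17/45) + 1/11)**2 = (-197/45 + 1/11)**2 = (-2122/495)**2 = 4502884/245025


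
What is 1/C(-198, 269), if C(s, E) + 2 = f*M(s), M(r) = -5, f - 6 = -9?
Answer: 1/13 ≈ 0.076923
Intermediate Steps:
f = -3 (f = 6 - 9 = -3)
C(s, E) = 13 (C(s, E) = -2 - 3*(-5) = -2 + 15 = 13)
1/C(-198, 269) = 1/13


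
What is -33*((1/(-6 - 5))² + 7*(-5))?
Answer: 12702/11 ≈ 1154.7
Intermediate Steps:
-33*((1/(-6 - 5))² + 7*(-5)) = -33*((1/(-11))² - 35) = -33*((-1/11)² - 35) = -33*(1/121 - 35) = -33*(-4234/121) = 12702/11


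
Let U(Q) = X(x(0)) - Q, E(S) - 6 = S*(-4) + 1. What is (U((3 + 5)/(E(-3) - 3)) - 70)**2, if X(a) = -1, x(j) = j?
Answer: 20449/4 ≈ 5112.3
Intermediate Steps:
E(S) = 7 - 4*S (E(S) = 6 + (S*(-4) + 1) = 6 + (-4*S + 1) = 6 + (1 - 4*S) = 7 - 4*S)
U(Q) = -1 - Q
(U((3 + 5)/(E(-3) - 3)) - 70)**2 = ((-1 - (3 + 5)/((7 - 4*(-3)) - 3)) - 70)**2 = ((-1 - 8/((7 + 12) - 3)) - 70)**2 = ((-1 - 8/(19 - 3)) - 70)**2 = ((-1 - 8/16) - 70)**2 = ((-1 - 1*1/2) - 70)**2 = ((-1 - 1/2) - 70)**2 = (-3/2 - 70)**2 = (-143/2)**2 = 20449/4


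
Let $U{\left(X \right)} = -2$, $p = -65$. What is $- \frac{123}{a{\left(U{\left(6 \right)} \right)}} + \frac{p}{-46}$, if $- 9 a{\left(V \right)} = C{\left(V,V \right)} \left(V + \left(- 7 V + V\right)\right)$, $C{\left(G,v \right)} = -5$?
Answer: $- \frac{11918}{575} \approx -20.727$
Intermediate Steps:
$a{\left(V \right)} = - \frac{25 V}{9}$ ($a{\left(V \right)} = - \frac{\left(-5\right) \left(V + \left(- 7 V + V\right)\right)}{9} = - \frac{\left(-5\right) \left(V - 6 V\right)}{9} = - \frac{\left(-5\right) \left(- 5 V\right)}{9} = - \frac{25 V}{9}$)
$- \frac{123}{a{\left(U{\left(6 \right)} \right)}} + \frac{p}{-46} = - \frac{123}{\left(- \frac{25}{9}\right) \left(-2\right)} - \frac{65}{-46} = - \frac{123}{\frac{50}{9}} - - \frac{65}{46} = \left(-123\right) \frac{9}{50} + \frac{65}{46} = - \frac{1107}{50} + \frac{65}{46} = - \frac{11918}{575}$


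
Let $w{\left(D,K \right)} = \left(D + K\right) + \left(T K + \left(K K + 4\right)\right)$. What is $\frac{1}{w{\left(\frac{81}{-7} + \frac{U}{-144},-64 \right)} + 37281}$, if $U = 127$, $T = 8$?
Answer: $\frac{1008}{41118887} \approx 2.4514 \cdot 10^{-5}$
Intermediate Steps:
$w{\left(D,K \right)} = 4 + D + K^{2} + 9 K$ ($w{\left(D,K \right)} = \left(D + K\right) + \left(8 K + \left(K K + 4\right)\right) = \left(D + K\right) + \left(8 K + \left(K^{2} + 4\right)\right) = \left(D + K\right) + \left(8 K + \left(4 + K^{2}\right)\right) = \left(D + K\right) + \left(4 + K^{2} + 8 K\right) = 4 + D + K^{2} + 9 K$)
$\frac{1}{w{\left(\frac{81}{-7} + \frac{U}{-144},-64 \right)} + 37281} = \frac{1}{\left(4 + \left(\frac{81}{-7} + \frac{127}{-144}\right) + \left(-64\right)^{2} + 9 \left(-64\right)\right) + 37281} = \frac{1}{\left(4 + \left(81 \left(- \frac{1}{7}\right) + 127 \left(- \frac{1}{144}\right)\right) + 4096 - 576\right) + 37281} = \frac{1}{\left(4 - \frac{12553}{1008} + 4096 - 576\right) + 37281} = \frac{1}{\frac{3539639}{1008} + 37281} = \frac{1}{\frac{41118887}{1008}} = \frac{1008}{41118887}$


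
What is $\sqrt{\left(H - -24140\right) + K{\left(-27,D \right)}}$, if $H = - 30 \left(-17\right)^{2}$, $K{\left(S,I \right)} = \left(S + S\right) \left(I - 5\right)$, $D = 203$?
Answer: $\sqrt{4778} \approx 69.123$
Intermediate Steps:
$K{\left(S,I \right)} = 2 S \left(-5 + I\right)$
$H = -8670$ ($H = \left(-30\right) 289 = -8670$)
$\sqrt{\left(H - -24140\right) + K{\left(-27,D \right)}} = \sqrt{\left(-8670 - -24140\right) + 2 \left(-27\right) \left(-5 + 203\right)} = \sqrt{\left(-8670 + 24140\right) + 2 \left(-27\right) 198} = \sqrt{15470 - 10692} = \sqrt{4778}$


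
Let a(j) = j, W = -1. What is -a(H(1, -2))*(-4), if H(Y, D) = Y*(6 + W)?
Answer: 20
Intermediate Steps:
H(Y, D) = 5*Y (H(Y, D) = Y*(6 - 1) = Y*5 = 5*Y)
-a(H(1, -2))*(-4) = -5*1*(-4) = -5*(-4) = -1*(-20) = 20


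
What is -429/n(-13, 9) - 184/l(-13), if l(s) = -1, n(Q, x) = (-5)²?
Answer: 4171/25 ≈ 166.84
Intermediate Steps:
n(Q, x) = 25
-429/n(-13, 9) - 184/l(-13) = -429/25 - 184/(-1) = -429*1/25 - 184*(-1) = -429/25 + 184 = 4171/25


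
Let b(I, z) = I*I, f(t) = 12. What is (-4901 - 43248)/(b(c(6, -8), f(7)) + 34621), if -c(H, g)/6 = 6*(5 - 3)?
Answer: -48149/39805 ≈ -1.2096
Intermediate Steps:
c(H, g) = -72 (c(H, g) = -36*(5 - 3) = -36*2 = -6*12 = -72)
b(I, z) = I**2
(-4901 - 43248)/(b(c(6, -8), f(7)) + 34621) = (-4901 - 43248)/((-72)**2 + 34621) = -48149/(5184 + 34621) = -48149/39805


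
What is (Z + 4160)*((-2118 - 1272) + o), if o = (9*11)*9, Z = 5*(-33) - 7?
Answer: -9966012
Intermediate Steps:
Z = -172 (Z = -165 - 7 = -172)
o = 891 (o = 99*9 = 891)
(Z + 4160)*((-2118 - 1272) + o) = (-172 + 4160)*((-2118 - 1272) + 891) = 3988*(-3390 + 891) = 3988*(-2499) = -9966012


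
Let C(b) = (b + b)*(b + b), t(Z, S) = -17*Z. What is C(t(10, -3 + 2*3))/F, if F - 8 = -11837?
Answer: -115600/11829 ≈ -9.7726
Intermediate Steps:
C(b) = 4*b**2 (C(b) = (2*b)*(2*b) = 4*b**2)
F = -11829 (F = 8 - 11837 = -11829)
C(t(10, -3 + 2*3))/F = (4*(-17*10)**2)/(-11829) = (4*(-170)**2)*(-1/11829) = (4*28900)*(-1/11829) = 115600*(-1/11829) = -115600/11829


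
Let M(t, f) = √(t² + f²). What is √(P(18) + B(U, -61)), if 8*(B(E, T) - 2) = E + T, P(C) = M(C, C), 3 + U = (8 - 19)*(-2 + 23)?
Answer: 3*√(-62 + 32*√2)/4 ≈ 3.0691*I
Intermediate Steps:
M(t, f) = √(f² + t²)
U = -234 (U = -3 + (8 - 19)*(-2 + 23) = -3 - 11*21 = -3 - 231 = -234)
P(C) = √2*√(C²) (P(C) = √(C² + C²) = √(2*C²) = √2*√(C²))
B(E, T) = 2 + E/8 + T/8 (B(E, T) = 2 + (E + T)/8 = 2 + (E/8 + T/8) = 2 + E/8 + T/8)
√(P(18) + B(U, -61)) = √(√2*√(18²) + (2 + (⅛)*(-234) + (⅛)*(-61))) = √(√2*√324 + (2 - 117/4 - 61/8)) = √(√2*18 - 279/8) = √(18*√2 - 279/8) = √(-279/8 + 18*√2)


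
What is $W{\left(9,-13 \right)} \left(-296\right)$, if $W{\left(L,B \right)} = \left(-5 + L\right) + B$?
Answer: $2664$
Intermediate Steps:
$W{\left(L,B \right)} = -5 + B + L$
$W{\left(9,-13 \right)} \left(-296\right) = \left(-5 - 13 + 9\right) \left(-296\right) = \left(-9\right) \left(-296\right) = 2664$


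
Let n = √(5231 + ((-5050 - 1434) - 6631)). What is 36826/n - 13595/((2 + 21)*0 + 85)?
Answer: -2719/17 - 18413*I*√219/657 ≈ -159.94 - 414.75*I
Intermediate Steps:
n = 6*I*√219 (n = √(5231 + (-6484 - 6631)) = √(5231 - 13115) = √(-7884) = 6*I*√219 ≈ 88.792*I)
36826/n - 13595/((2 + 21)*0 + 85) = 36826/((6*I*√219)) - 13595/((2 + 21)*0 + 85) = 36826*(-I*√219/1314) - 13595/(23*0 + 85) = -18413*I*√219/657 - 13595/(0 + 85) = -18413*I*√219/657 - 13595/85 = -18413*I*√219/657 - 13595*1/85 = -18413*I*√219/657 - 2719/17 = -2719/17 - 18413*I*√219/657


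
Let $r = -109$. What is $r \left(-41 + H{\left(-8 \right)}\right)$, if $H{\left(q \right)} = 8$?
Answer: $3597$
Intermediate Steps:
$r \left(-41 + H{\left(-8 \right)}\right) = - 109 \left(-41 + 8\right) = \left(-109\right) \left(-33\right) = 3597$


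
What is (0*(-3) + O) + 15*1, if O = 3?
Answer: 18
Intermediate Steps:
(0*(-3) + O) + 15*1 = (0*(-3) + 3) + 15*1 = (0 + 3) + 15 = 3 + 15 = 18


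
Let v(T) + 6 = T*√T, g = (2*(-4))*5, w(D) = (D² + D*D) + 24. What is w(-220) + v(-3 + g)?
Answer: 96818 - 43*I*√43 ≈ 96818.0 - 281.97*I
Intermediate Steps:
w(D) = 24 + 2*D² (w(D) = (D² + D²) + 24 = 2*D² + 24 = 24 + 2*D²)
g = -40 (g = -8*5 = -40)
v(T) = -6 + T^(3/2) (v(T) = -6 + T*√T = -6 + T^(3/2))
w(-220) + v(-3 + g) = (24 + 2*(-220)²) + (-6 + (-3 - 40)^(3/2)) = (24 + 2*48400) + (-6 + (-43)^(3/2)) = (24 + 96800) + (-6 - 43*I*√43) = 96824 + (-6 - 43*I*√43) = 96818 - 43*I*√43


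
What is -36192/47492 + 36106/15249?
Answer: 290713586/181051377 ≈ 1.6057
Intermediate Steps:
-36192/47492 + 36106/15249 = -36192*1/47492 + 36106*(1/15249) = -9048/11873 + 36106/15249 = 290713586/181051377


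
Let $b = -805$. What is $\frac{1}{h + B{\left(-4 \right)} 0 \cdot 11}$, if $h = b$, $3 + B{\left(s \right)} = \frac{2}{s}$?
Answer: $- \frac{1}{805} \approx -0.0012422$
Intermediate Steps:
$B{\left(s \right)} = -3 + \frac{2}{s}$
$h = -805$
$\frac{1}{h + B{\left(-4 \right)} 0 \cdot 11} = \frac{1}{-805 + \left(-3 + \frac{2}{-4}\right) 0 \cdot 11} = \frac{1}{-805 + \left(-3 + 2 \left(- \frac{1}{4}\right)\right) 0 \cdot 11} = \frac{1}{-805 + \left(-3 - \frac{1}{2}\right) 0 \cdot 11} = \frac{1}{-805 + \left(- \frac{7}{2}\right) 0 \cdot 11} = \frac{1}{-805 + 0 \cdot 11} = \frac{1}{-805 + 0} = \frac{1}{-805} = - \frac{1}{805}$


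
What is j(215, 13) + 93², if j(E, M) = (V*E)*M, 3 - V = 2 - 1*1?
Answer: 14239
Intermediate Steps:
V = 2 (V = 3 - (2 - 1*1) = 3 - (2 - 1) = 3 - 1*1 = 3 - 1 = 2)
j(E, M) = 2*E*M (j(E, M) = (2*E)*M = 2*E*M)
j(215, 13) + 93² = 2*215*13 + 93² = 5590 + 8649 = 14239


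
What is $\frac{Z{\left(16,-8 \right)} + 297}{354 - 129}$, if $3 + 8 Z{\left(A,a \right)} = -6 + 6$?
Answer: $\frac{791}{600} \approx 1.3183$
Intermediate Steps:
$Z{\left(A,a \right)} = - \frac{3}{8}$ ($Z{\left(A,a \right)} = - \frac{3}{8} + \frac{-6 + 6}{8} = - \frac{3}{8} + \frac{1}{8} \cdot 0 = - \frac{3}{8} + 0 = - \frac{3}{8}$)
$\frac{Z{\left(16,-8 \right)} + 297}{354 - 129} = \frac{- \frac{3}{8} + 297}{354 - 129} = \frac{2373}{8 \cdot 225} = \frac{2373}{8} \cdot \frac{1}{225} = \frac{791}{600}$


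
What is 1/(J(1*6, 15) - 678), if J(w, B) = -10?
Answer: -1/688 ≈ -0.0014535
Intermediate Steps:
1/(J(1*6, 15) - 678) = 1/(-10 - 678) = 1/(-688) = -1/688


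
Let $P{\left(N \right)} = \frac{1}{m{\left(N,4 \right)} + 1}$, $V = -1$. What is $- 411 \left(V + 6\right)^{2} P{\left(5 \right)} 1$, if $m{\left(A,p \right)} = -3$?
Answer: $\frac{10275}{2} \approx 5137.5$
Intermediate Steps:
$P{\left(N \right)} = - \frac{1}{2}$ ($P{\left(N \right)} = \frac{1}{-3 + 1} = \frac{1}{-2} = - \frac{1}{2}$)
$- 411 \left(V + 6\right)^{2} P{\left(5 \right)} 1 = - 411 \left(-1 + 6\right)^{2} \left(- \frac{1}{2}\right) 1 = - 411 \cdot 5^{2} \left(- \frac{1}{2}\right) 1 = - 411 \cdot 25 \left(- \frac{1}{2}\right) 1 = - 411 \left(\left(- \frac{25}{2}\right) 1\right) = \left(-411\right) \left(- \frac{25}{2}\right) = \frac{10275}{2}$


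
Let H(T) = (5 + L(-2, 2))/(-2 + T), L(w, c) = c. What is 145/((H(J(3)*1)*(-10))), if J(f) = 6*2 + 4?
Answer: -29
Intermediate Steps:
J(f) = 16 (J(f) = 12 + 4 = 16)
H(T) = 7/(-2 + T) (H(T) = (5 + 2)/(-2 + T) = 7/(-2 + T))
145/((H(J(3)*1)*(-10))) = 145/(((7/(-2 + 16*1))*(-10))) = 145/(((7/(-2 + 16))*(-10))) = 145/(((7/14)*(-10))) = 145/(((7*(1/14))*(-10))) = 145/(((1/2)*(-10))) = 145/(-5) = 145*(-1/5) = -29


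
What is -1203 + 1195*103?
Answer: 121882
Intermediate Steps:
-1203 + 1195*103 = -1203 + 123085 = 121882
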